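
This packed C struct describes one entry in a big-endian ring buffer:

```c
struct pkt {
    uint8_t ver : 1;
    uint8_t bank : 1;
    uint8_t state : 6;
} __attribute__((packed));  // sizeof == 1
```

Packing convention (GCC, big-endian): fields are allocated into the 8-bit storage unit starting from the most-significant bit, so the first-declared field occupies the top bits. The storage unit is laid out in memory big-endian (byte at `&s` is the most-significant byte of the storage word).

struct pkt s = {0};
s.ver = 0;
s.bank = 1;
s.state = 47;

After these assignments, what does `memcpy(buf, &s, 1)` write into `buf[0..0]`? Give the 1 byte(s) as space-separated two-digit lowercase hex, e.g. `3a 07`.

ver:1 = 0 → 0x0 << 7 → word 0x00
bank:1 = 1 → 0x1 << 6 → word 0x40
state:6 = 47 → 0x2f << 0 → word 0x6f
word = 0x6f → big-endian bytes:
  [0]=0x6f

6f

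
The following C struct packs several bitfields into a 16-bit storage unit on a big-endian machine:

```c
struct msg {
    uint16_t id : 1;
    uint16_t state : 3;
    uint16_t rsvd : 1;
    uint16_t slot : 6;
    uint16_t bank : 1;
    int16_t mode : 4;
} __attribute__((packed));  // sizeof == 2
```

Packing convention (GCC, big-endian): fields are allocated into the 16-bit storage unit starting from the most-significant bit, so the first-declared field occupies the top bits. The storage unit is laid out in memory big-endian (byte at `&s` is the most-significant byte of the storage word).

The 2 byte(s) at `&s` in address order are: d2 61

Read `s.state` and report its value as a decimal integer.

5

[0]=0xd2 [1]=0x61 (big-endian) → word 0xd261
id [15+:1] = (word>>15) & 0x1 = 1
state [12+:3] = (word>>12) & 0x7 = 5  ←
rsvd [11+:1] = (word>>11) & 0x1 = 0
slot [5+:6] = (word>>5) & 0x3f = 19
bank [4+:1] = (word>>4) & 0x1 = 0
mode [0+:4] = (word>>0) & 0xf = 1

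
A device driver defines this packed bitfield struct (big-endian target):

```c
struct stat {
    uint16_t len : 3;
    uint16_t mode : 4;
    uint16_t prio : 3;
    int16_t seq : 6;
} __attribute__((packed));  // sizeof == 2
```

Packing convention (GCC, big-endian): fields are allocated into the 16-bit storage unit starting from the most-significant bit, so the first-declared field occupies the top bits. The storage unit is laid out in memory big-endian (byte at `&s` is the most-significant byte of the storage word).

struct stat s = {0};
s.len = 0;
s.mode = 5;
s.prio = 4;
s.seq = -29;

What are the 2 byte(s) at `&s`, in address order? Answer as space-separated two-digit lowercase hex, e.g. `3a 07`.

len (3b) val=0 bits=0x0 at bit 13: 0x0000
mode (4b) val=5 bits=0x5 at bit 9: 0x0a00
prio (3b) val=4 bits=0x4 at bit 6: 0x0b00
seq (6b) val=-29 bits=0x23 at bit 0: 0x0b23
word = 0x0b23 → big-endian bytes:
  [0]=0x0b  [1]=0x23

0b 23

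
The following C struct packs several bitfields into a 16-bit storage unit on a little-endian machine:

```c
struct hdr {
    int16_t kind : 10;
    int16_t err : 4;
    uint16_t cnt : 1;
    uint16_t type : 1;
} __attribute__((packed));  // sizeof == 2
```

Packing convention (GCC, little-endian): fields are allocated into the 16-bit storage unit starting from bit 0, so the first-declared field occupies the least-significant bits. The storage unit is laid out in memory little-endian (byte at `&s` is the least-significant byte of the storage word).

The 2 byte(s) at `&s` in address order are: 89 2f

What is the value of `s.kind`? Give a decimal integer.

-119

[0]=0x89 [1]=0x2f (little-endian) → word 0x2f89
kind [0+:10] = (word>>0) & 0x3ff = 905  ←
err [10+:4] = (word>>10) & 0xf = 11
cnt [14+:1] = (word>>14) & 0x1 = 0
type [15+:1] = (word>>15) & 0x1 = 0
kind signed 10b, MSB=1: 905 - 1024 = -119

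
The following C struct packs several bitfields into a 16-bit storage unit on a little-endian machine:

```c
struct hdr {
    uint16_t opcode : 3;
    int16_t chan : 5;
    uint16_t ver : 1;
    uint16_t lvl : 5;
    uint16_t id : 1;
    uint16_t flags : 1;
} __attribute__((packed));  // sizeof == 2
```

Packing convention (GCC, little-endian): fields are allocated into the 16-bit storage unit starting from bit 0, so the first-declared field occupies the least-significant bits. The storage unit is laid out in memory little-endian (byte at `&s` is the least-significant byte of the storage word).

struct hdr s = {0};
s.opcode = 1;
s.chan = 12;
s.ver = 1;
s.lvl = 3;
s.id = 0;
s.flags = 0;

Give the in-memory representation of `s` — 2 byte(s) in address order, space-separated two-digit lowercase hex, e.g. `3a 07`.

61 07

opcode:3 = 1 → 0x1 << 0 → word 0x0001
chan:5 = 12 → 0xc << 3 → word 0x0061
ver:1 = 1 → 0x1 << 8 → word 0x0161
lvl:5 = 3 → 0x3 << 9 → word 0x0761
id:1 = 0 → 0x0 << 14 → word 0x0761
flags:1 = 0 → 0x0 << 15 → word 0x0761
word = 0x0761 → little-endian bytes:
  [0]=0x61  [1]=0x07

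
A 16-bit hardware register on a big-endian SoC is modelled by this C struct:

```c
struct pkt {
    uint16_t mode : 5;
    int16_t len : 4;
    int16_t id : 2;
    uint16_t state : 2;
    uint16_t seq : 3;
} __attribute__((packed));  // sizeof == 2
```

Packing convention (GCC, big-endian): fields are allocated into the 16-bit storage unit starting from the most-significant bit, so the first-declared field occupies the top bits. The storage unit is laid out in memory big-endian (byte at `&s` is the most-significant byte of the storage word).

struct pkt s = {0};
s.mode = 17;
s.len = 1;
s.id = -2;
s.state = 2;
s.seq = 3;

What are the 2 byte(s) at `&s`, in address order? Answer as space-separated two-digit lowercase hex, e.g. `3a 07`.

88 d3

mode (5b) val=17 bits=0x11 at bit 11: 0x8800
len (4b) val=1 bits=0x1 at bit 7: 0x8880
id (2b) val=-2 bits=0x2 at bit 5: 0x88c0
state (2b) val=2 bits=0x2 at bit 3: 0x88d0
seq (3b) val=3 bits=0x3 at bit 0: 0x88d3
word = 0x88d3 → big-endian bytes:
  [0]=0x88  [1]=0xd3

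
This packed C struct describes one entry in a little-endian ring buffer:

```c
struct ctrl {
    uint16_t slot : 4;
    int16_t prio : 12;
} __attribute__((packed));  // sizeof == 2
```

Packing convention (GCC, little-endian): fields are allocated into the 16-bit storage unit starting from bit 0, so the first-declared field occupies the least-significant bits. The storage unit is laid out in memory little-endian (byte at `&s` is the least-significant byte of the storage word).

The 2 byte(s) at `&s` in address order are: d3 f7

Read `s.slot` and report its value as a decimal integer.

3

[0]=0xd3 [1]=0xf7 (little-endian) → word 0xf7d3
slot [0+:4] = (word>>0) & 0xf = 3  ←
prio [4+:12] = (word>>4) & 0xfff = 3965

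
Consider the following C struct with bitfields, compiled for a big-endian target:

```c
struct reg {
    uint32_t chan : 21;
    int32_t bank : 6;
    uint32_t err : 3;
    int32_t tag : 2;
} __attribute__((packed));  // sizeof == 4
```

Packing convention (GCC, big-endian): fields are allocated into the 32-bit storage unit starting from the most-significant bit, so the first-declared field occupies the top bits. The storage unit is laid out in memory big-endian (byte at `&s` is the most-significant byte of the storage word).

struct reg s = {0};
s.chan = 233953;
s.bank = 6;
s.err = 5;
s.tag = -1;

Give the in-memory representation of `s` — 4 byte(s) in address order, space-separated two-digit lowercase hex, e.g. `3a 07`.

[11+:21] chan=233953 & 0x1fffff = 0x391e1; word=0x1c8f0800
[5+:6] bank=6 & 0x3f = 0x6; word=0x1c8f08c0
[2+:3] err=5 & 0x7 = 0x5; word=0x1c8f08d4
[0+:2] tag=-1 & 0x3 = 0x3; word=0x1c8f08d7
word = 0x1c8f08d7 → big-endian bytes:
  [0]=0x1c  [1]=0x8f  [2]=0x08  [3]=0xd7

1c 8f 08 d7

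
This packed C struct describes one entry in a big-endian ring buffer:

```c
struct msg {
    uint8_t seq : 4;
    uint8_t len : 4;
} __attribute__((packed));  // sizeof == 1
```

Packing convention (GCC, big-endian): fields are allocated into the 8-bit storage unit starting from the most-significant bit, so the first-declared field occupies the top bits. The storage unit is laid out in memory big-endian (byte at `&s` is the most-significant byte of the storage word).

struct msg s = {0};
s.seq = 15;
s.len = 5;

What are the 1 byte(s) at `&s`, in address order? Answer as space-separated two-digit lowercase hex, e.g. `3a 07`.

seq:4 = 15 → 0xf << 4 → word 0xf0
len:4 = 5 → 0x5 << 0 → word 0xf5
word = 0xf5 → big-endian bytes:
  [0]=0xf5

f5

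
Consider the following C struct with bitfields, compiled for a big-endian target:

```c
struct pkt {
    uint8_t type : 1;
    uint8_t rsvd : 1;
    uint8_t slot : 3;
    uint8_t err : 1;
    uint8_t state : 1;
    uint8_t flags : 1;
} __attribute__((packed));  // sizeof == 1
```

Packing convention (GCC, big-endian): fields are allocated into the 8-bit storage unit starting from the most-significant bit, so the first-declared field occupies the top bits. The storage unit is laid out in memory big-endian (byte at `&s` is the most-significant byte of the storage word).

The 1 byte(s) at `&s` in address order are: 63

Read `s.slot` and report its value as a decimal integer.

4

[0]=0x63 (big-endian) → word 0x63
type:1 @ bit 7 → (0x63>>7)&0x1 = 0x0
rsvd:1 @ bit 6 → (0x63>>6)&0x1 = 0x1
slot:3 @ bit 3 → (0x63>>3)&0x7 = 0x4  ←
err:1 @ bit 2 → (0x63>>2)&0x1 = 0x0
state:1 @ bit 1 → (0x63>>1)&0x1 = 0x1
flags:1 @ bit 0 → (0x63>>0)&0x1 = 0x1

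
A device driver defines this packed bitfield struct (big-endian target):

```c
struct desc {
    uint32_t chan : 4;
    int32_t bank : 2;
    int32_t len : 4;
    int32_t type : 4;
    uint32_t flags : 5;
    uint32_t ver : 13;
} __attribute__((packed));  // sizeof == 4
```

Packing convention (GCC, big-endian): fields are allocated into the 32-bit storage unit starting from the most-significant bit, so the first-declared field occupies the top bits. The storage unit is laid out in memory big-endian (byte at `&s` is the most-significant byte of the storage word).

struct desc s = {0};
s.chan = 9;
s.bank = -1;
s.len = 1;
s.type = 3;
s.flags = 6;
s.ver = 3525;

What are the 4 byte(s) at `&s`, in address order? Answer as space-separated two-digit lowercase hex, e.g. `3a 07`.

9c 4c cd c5

chan:4 = 9 → 0x9 << 28 → word 0x90000000
bank:2 = -1 → 0x3 << 26 → word 0x9c000000
len:4 = 1 → 0x1 << 22 → word 0x9c400000
type:4 = 3 → 0x3 << 18 → word 0x9c4c0000
flags:5 = 6 → 0x6 << 13 → word 0x9c4cc000
ver:13 = 3525 → 0xdc5 << 0 → word 0x9c4ccdc5
word = 0x9c4ccdc5 → big-endian bytes:
  [0]=0x9c  [1]=0x4c  [2]=0xcd  [3]=0xc5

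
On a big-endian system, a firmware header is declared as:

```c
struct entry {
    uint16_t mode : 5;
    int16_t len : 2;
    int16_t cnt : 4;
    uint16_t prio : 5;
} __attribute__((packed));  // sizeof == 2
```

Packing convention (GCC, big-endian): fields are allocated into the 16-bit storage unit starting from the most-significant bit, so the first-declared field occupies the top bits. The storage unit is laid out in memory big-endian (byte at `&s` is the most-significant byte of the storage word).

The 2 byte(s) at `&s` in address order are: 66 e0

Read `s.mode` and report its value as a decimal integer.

[0]=0x66 [1]=0xe0 (big-endian) → word 0x66e0
mode [11+:5] = (word>>11) & 0x1f = 12  ←
len [9+:2] = (word>>9) & 0x3 = 3
cnt [5+:4] = (word>>5) & 0xf = 7
prio [0+:5] = (word>>0) & 0x1f = 0

12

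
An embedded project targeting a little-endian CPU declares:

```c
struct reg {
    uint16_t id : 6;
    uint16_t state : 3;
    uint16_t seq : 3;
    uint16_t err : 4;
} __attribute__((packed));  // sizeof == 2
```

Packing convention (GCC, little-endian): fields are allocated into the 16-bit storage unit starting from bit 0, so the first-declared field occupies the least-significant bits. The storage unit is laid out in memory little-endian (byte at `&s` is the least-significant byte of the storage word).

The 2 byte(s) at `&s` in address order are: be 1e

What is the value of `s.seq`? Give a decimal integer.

[0]=0xbe [1]=0x1e (little-endian) → word 0x1ebe
id [0+:6] = (word>>0) & 0x3f = 62
state [6+:3] = (word>>6) & 0x7 = 2
seq [9+:3] = (word>>9) & 0x7 = 7  ←
err [12+:4] = (word>>12) & 0xf = 1

7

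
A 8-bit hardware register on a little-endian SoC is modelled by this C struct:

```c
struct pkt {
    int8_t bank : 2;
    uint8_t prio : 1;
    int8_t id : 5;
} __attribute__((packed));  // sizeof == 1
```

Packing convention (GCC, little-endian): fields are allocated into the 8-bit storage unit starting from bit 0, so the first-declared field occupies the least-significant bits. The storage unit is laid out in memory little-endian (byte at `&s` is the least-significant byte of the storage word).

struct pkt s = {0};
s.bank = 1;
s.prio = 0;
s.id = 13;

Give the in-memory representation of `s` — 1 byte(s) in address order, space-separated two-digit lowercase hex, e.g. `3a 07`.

bank:2 = 1 → 0x1 << 0 → word 0x01
prio:1 = 0 → 0x0 << 2 → word 0x01
id:5 = 13 → 0xd << 3 → word 0x69
word = 0x69 → little-endian bytes:
  [0]=0x69

69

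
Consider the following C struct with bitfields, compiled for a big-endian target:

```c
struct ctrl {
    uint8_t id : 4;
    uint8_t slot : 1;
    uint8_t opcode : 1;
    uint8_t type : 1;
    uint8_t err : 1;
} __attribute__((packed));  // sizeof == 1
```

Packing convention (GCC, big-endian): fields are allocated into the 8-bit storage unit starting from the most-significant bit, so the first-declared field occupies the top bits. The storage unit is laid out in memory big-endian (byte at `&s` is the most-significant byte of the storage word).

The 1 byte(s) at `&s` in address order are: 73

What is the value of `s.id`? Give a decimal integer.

[0]=0x73 (big-endian) → word 0x73
id:4 @ bit 4 → (0x73>>4)&0xf = 0x7  ←
slot:1 @ bit 3 → (0x73>>3)&0x1 = 0x0
opcode:1 @ bit 2 → (0x73>>2)&0x1 = 0x0
type:1 @ bit 1 → (0x73>>1)&0x1 = 0x1
err:1 @ bit 0 → (0x73>>0)&0x1 = 0x1

7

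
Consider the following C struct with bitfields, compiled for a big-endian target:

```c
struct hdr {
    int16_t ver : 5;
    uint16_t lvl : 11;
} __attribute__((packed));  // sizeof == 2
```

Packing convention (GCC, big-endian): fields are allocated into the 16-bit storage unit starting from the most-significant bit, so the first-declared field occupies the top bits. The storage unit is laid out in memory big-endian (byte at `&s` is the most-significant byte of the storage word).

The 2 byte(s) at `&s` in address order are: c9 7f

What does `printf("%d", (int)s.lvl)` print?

[0]=0xc9 [1]=0x7f (big-endian) → word 0xc97f
ver:5 @ bit 11 → (0xc97f>>11)&0x1f = 0x19
lvl:11 @ bit 0 → (0xc97f>>0)&0x7ff = 0x17f  ←

383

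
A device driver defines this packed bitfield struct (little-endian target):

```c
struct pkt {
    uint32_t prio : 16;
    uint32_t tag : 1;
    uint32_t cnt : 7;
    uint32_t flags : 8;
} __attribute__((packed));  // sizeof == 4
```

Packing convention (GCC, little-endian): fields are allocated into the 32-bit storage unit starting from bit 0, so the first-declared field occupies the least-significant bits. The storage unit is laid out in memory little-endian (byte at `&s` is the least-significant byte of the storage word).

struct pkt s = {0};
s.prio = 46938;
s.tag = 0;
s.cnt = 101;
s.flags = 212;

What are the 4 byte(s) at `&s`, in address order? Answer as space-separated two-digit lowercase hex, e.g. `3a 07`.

5a b7 ca d4

[0+:16] prio=46938 & 0xffff = 0xb75a; word=0x0000b75a
[16+:1] tag=0 & 0x1 = 0x0; word=0x0000b75a
[17+:7] cnt=101 & 0x7f = 0x65; word=0x00cab75a
[24+:8] flags=212 & 0xff = 0xd4; word=0xd4cab75a
word = 0xd4cab75a → little-endian bytes:
  [0]=0x5a  [1]=0xb7  [2]=0xca  [3]=0xd4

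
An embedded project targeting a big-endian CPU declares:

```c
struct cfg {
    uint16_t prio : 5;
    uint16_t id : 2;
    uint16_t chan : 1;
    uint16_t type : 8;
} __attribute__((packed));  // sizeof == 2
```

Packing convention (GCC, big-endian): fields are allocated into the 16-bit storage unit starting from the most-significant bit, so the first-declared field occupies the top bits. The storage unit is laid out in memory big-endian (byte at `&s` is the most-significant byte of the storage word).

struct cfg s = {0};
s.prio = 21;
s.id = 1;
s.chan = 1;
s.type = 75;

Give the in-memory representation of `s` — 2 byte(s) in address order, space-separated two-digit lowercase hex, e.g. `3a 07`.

prio (5b) val=21 bits=0x15 at bit 11: 0xa800
id (2b) val=1 bits=0x1 at bit 9: 0xaa00
chan (1b) val=1 bits=0x1 at bit 8: 0xab00
type (8b) val=75 bits=0x4b at bit 0: 0xab4b
word = 0xab4b → big-endian bytes:
  [0]=0xab  [1]=0x4b

ab 4b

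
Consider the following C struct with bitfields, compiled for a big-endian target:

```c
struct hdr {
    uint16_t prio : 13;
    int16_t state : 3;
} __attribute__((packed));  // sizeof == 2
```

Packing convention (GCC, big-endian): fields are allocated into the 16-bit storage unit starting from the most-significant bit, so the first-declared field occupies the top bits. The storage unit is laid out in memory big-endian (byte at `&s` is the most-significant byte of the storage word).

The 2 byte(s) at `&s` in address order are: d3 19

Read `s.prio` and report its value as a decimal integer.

[0]=0xd3 [1]=0x19 (big-endian) → word 0xd319
prio:13 @ bit 3 → (0xd319>>3)&0x1fff = 0x1a63  ←
state:3 @ bit 0 → (0xd319>>0)&0x7 = 0x1

6755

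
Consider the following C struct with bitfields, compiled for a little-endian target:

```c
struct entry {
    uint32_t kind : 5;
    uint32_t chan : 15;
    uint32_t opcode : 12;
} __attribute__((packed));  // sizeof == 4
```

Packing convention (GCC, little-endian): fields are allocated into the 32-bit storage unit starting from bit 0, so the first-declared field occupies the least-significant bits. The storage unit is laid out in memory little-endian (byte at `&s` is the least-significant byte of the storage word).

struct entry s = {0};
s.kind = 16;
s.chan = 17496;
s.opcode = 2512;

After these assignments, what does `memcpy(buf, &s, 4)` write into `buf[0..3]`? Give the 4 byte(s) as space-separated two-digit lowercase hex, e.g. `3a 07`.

[0+:5] kind=16 & 0x1f = 0x10; word=0x00000010
[5+:15] chan=17496 & 0x7fff = 0x4458; word=0x00088b10
[20+:12] opcode=2512 & 0xfff = 0x9d0; word=0x9d088b10
word = 0x9d088b10 → little-endian bytes:
  [0]=0x10  [1]=0x8b  [2]=0x08  [3]=0x9d

10 8b 08 9d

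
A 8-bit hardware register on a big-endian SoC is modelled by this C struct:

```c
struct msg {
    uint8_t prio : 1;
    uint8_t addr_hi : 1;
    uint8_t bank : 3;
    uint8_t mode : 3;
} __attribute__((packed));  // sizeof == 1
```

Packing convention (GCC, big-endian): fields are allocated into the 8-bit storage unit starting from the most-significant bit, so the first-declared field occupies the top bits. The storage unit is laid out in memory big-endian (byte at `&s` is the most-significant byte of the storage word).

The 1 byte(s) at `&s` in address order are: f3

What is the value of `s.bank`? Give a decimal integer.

6

[0]=0xf3 (big-endian) → word 0xf3
prio:1 @ bit 7 → (0xf3>>7)&0x1 = 0x1
addr_hi:1 @ bit 6 → (0xf3>>6)&0x1 = 0x1
bank:3 @ bit 3 → (0xf3>>3)&0x7 = 0x6  ←
mode:3 @ bit 0 → (0xf3>>0)&0x7 = 0x3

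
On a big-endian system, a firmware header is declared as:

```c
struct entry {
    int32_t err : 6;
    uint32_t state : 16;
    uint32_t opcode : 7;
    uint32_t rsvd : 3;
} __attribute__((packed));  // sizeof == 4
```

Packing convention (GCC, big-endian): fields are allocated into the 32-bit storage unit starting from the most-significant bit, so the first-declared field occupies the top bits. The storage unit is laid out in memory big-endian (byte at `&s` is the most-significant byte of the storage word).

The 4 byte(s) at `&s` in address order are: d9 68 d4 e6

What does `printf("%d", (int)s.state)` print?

[0]=0xd9 [1]=0x68 [2]=0xd4 [3]=0xe6 (big-endian) → word 0xd968d4e6
err:6 @ bit 26 → (0xd968d4e6>>26)&0x3f = 0x36
state:16 @ bit 10 → (0xd968d4e6>>10)&0xffff = 0x5a35  ←
opcode:7 @ bit 3 → (0xd968d4e6>>3)&0x7f = 0x1c
rsvd:3 @ bit 0 → (0xd968d4e6>>0)&0x7 = 0x6

23093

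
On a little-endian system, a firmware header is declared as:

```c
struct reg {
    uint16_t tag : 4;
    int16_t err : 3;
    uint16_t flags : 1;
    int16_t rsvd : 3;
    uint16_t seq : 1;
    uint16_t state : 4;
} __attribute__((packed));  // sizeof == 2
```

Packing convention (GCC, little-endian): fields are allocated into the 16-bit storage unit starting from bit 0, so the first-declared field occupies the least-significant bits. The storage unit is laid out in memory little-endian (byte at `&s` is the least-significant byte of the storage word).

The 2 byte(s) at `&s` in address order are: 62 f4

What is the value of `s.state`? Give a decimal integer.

15

[0]=0x62 [1]=0xf4 (little-endian) → word 0xf462
tag:4 @ bit 0 → (0xf462>>0)&0xf = 0x2
err:3 @ bit 4 → (0xf462>>4)&0x7 = 0x6
flags:1 @ bit 7 → (0xf462>>7)&0x1 = 0x0
rsvd:3 @ bit 8 → (0xf462>>8)&0x7 = 0x4
seq:1 @ bit 11 → (0xf462>>11)&0x1 = 0x0
state:4 @ bit 12 → (0xf462>>12)&0xf = 0xf  ←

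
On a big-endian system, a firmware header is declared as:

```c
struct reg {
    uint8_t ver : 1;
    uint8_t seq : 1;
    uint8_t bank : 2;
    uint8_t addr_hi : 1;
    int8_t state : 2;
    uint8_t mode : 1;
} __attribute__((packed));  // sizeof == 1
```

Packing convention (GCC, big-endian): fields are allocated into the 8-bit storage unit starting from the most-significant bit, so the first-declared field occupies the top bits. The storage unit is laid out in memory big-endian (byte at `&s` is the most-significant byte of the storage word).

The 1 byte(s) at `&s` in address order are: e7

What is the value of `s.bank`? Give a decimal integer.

2

[0]=0xe7 (big-endian) → word 0xe7
ver [7+:1] = (word>>7) & 0x1 = 1
seq [6+:1] = (word>>6) & 0x1 = 1
bank [4+:2] = (word>>4) & 0x3 = 2  ←
addr_hi [3+:1] = (word>>3) & 0x1 = 0
state [1+:2] = (word>>1) & 0x3 = 3
mode [0+:1] = (word>>0) & 0x1 = 1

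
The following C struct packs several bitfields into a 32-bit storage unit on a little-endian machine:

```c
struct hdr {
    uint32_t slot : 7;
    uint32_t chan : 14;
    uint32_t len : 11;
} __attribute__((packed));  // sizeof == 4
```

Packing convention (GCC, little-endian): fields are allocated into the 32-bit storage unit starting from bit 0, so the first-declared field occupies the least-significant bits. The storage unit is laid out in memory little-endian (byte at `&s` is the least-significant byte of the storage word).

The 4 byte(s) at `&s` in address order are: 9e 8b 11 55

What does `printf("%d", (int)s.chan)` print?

[0]=0x9e [1]=0x8b [2]=0x11 [3]=0x55 (little-endian) → word 0x55118b9e
slot [0+:7] = (word>>0) & 0x7f = 30
chan [7+:14] = (word>>7) & 0x3fff = 8983  ←
len [21+:11] = (word>>21) & 0x7ff = 680

8983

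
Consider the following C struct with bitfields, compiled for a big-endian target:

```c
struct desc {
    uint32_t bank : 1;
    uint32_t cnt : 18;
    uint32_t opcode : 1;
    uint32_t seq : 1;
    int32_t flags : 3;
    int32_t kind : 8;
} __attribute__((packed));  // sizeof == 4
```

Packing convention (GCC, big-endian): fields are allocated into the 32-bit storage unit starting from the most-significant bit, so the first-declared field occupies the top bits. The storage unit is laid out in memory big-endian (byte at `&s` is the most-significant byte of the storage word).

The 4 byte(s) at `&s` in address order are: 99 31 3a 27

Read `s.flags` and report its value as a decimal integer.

[0]=0x99 [1]=0x31 [2]=0x3a [3]=0x27 (big-endian) → word 0x99313a27
bank:1 @ bit 31 → (0x99313a27>>31)&0x1 = 0x1
cnt:18 @ bit 13 → (0x99313a27>>13)&0x3ffff = 0xc989
opcode:1 @ bit 12 → (0x99313a27>>12)&0x1 = 0x1
seq:1 @ bit 11 → (0x99313a27>>11)&0x1 = 0x1
flags:3 @ bit 8 → (0x99313a27>>8)&0x7 = 0x2  ←
kind:8 @ bit 0 → (0x99313a27>>0)&0xff = 0x27
flags signed 3b, MSB=0: value = 2

2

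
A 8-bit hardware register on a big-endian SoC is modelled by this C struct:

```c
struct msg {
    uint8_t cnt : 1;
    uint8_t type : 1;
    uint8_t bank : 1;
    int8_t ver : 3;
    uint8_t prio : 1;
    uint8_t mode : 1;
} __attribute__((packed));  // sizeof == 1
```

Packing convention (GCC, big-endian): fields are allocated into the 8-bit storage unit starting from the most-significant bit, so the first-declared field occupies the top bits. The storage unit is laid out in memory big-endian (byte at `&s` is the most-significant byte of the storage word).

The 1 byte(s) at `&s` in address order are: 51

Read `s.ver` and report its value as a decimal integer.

[0]=0x51 (big-endian) → word 0x51
cnt [7+:1] = (word>>7) & 0x1 = 0
type [6+:1] = (word>>6) & 0x1 = 1
bank [5+:1] = (word>>5) & 0x1 = 0
ver [2+:3] = (word>>2) & 0x7 = 4  ←
prio [1+:1] = (word>>1) & 0x1 = 0
mode [0+:1] = (word>>0) & 0x1 = 1
ver signed 3b, MSB=1: 4 - 8 = -4

-4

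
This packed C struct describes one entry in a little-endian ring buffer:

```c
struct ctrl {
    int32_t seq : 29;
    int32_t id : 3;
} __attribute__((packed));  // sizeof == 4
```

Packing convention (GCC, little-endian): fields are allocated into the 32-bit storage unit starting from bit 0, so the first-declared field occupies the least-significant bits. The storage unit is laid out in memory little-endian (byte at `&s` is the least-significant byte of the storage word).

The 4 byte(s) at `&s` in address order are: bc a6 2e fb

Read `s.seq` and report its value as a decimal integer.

[0]=0xbc [1]=0xa6 [2]=0x2e [3]=0xfb (little-endian) → word 0xfb2ea6bc
seq [0+:29] = (word>>0) & 0x1fffffff = 456042172  ←
id [29+:3] = (word>>29) & 0x7 = 7
seq signed 29b, MSB=1: 456042172 - 536870912 = -80828740

-80828740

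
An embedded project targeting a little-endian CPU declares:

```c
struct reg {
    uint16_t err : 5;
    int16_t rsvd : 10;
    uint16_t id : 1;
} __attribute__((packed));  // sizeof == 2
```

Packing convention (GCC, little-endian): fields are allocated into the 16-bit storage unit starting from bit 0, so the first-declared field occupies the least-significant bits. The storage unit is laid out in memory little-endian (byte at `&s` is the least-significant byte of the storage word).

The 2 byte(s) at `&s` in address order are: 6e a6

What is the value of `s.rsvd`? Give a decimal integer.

[0]=0x6e [1]=0xa6 (little-endian) → word 0xa66e
err [0+:5] = (word>>0) & 0x1f = 14
rsvd [5+:10] = (word>>5) & 0x3ff = 307  ←
id [15+:1] = (word>>15) & 0x1 = 1
rsvd signed 10b, MSB=0: value = 307

307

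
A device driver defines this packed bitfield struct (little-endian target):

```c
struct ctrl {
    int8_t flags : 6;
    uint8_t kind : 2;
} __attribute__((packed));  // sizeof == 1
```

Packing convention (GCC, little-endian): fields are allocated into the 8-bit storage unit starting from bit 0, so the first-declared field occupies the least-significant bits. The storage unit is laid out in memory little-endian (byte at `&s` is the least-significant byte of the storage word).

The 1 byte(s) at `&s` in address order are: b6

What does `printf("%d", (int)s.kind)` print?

[0]=0xb6 (little-endian) → word 0xb6
flags:6 @ bit 0 → (0xb6>>0)&0x3f = 0x36
kind:2 @ bit 6 → (0xb6>>6)&0x3 = 0x2  ←

2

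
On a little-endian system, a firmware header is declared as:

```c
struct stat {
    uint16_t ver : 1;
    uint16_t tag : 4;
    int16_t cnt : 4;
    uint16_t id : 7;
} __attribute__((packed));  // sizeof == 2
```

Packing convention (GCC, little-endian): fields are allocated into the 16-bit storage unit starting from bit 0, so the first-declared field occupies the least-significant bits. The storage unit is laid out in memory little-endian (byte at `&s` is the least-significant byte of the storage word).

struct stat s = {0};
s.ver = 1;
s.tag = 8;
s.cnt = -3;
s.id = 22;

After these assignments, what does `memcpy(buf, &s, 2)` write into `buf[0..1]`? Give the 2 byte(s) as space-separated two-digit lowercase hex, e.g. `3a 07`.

b1 2d

ver (1b) val=1 bits=0x1 at bit 0: 0x0001
tag (4b) val=8 bits=0x8 at bit 1: 0x0011
cnt (4b) val=-3 bits=0xd at bit 5: 0x01b1
id (7b) val=22 bits=0x16 at bit 9: 0x2db1
word = 0x2db1 → little-endian bytes:
  [0]=0xb1  [1]=0x2d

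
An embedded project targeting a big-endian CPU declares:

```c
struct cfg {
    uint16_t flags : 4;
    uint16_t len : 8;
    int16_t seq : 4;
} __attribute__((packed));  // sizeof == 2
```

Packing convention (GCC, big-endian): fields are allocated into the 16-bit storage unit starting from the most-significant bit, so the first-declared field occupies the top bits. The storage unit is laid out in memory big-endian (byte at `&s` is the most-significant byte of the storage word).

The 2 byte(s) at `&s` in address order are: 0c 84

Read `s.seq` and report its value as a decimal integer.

[0]=0x0c [1]=0x84 (big-endian) → word 0x0c84
flags:4 @ bit 12 → (0x0c84>>12)&0xf = 0x0
len:8 @ bit 4 → (0x0c84>>4)&0xff = 0xc8
seq:4 @ bit 0 → (0x0c84>>0)&0xf = 0x4  ←
seq signed 4b, MSB=0: value = 4

4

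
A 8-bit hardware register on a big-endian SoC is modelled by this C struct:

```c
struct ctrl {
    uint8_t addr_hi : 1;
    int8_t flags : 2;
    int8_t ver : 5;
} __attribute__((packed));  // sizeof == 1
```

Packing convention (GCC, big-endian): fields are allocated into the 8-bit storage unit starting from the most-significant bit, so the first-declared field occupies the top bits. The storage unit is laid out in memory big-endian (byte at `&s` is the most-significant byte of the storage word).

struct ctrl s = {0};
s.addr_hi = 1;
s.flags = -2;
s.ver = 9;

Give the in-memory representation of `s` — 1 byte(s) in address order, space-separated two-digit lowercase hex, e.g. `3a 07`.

c9

addr_hi (1b) val=1 bits=0x1 at bit 7: 0x80
flags (2b) val=-2 bits=0x2 at bit 5: 0xc0
ver (5b) val=9 bits=0x9 at bit 0: 0xc9
word = 0xc9 → big-endian bytes:
  [0]=0xc9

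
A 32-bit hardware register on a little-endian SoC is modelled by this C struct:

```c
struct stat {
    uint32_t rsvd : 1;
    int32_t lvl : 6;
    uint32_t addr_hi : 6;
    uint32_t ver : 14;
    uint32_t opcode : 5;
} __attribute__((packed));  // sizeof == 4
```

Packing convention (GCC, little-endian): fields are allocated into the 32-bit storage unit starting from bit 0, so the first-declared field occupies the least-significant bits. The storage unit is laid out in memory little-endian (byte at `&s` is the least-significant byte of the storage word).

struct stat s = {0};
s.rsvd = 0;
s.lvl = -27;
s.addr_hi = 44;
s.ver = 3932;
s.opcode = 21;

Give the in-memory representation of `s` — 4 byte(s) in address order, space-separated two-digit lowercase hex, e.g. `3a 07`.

4a 96 eb a9

rsvd:1 = 0 → 0x0 << 0 → word 0x00000000
lvl:6 = -27 → 0x25 << 1 → word 0x0000004a
addr_hi:6 = 44 → 0x2c << 7 → word 0x0000164a
ver:14 = 3932 → 0xf5c << 13 → word 0x01eb964a
opcode:5 = 21 → 0x15 << 27 → word 0xa9eb964a
word = 0xa9eb964a → little-endian bytes:
  [0]=0x4a  [1]=0x96  [2]=0xeb  [3]=0xa9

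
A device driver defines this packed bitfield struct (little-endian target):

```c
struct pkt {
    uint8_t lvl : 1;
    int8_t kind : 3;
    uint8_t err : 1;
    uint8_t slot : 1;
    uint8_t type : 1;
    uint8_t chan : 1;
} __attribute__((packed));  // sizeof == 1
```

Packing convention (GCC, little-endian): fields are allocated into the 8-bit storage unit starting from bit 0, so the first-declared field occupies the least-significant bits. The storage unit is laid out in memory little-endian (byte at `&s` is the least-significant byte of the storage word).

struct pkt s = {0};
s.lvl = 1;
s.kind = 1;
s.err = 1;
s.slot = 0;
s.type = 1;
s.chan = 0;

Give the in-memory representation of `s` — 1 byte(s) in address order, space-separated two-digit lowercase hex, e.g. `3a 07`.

[0+:1] lvl=1 & 0x1 = 0x1; word=0x01
[1+:3] kind=1 & 0x7 = 0x1; word=0x03
[4+:1] err=1 & 0x1 = 0x1; word=0x13
[5+:1] slot=0 & 0x1 = 0x0; word=0x13
[6+:1] type=1 & 0x1 = 0x1; word=0x53
[7+:1] chan=0 & 0x1 = 0x0; word=0x53
word = 0x53 → little-endian bytes:
  [0]=0x53

53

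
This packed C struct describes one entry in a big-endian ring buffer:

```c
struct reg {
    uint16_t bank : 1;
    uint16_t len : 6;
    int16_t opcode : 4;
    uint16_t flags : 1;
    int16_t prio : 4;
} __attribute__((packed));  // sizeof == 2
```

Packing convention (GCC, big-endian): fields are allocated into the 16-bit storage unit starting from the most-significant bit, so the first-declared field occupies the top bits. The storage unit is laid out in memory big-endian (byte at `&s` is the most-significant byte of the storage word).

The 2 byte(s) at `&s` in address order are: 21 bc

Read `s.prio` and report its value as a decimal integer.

[0]=0x21 [1]=0xbc (big-endian) → word 0x21bc
bank [15+:1] = (word>>15) & 0x1 = 0
len [9+:6] = (word>>9) & 0x3f = 16
opcode [5+:4] = (word>>5) & 0xf = 13
flags [4+:1] = (word>>4) & 0x1 = 1
prio [0+:4] = (word>>0) & 0xf = 12  ←
prio signed 4b, MSB=1: 12 - 16 = -4

-4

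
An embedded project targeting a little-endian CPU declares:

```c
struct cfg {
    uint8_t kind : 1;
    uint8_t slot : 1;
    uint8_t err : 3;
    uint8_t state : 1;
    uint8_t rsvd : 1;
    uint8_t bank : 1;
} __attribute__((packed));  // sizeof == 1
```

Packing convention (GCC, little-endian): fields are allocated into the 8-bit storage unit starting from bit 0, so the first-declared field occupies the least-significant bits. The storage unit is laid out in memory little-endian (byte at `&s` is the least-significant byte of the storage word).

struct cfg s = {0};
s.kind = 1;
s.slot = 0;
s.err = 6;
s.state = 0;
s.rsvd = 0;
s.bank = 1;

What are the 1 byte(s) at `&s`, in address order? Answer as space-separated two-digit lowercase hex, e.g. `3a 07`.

kind:1 = 1 → 0x1 << 0 → word 0x01
slot:1 = 0 → 0x0 << 1 → word 0x01
err:3 = 6 → 0x6 << 2 → word 0x19
state:1 = 0 → 0x0 << 5 → word 0x19
rsvd:1 = 0 → 0x0 << 6 → word 0x19
bank:1 = 1 → 0x1 << 7 → word 0x99
word = 0x99 → little-endian bytes:
  [0]=0x99

99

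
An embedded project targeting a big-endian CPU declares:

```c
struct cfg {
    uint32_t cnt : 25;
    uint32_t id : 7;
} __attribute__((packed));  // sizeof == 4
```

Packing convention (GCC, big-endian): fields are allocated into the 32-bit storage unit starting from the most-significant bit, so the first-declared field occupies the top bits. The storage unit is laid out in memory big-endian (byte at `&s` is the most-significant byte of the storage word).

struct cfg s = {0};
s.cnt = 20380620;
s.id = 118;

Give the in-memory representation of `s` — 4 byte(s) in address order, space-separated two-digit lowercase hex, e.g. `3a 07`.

cnt (25b) val=20380620 bits=0x136fbcc at bit 7: 0x9b7de600
id (7b) val=118 bits=0x76 at bit 0: 0x9b7de676
word = 0x9b7de676 → big-endian bytes:
  [0]=0x9b  [1]=0x7d  [2]=0xe6  [3]=0x76

9b 7d e6 76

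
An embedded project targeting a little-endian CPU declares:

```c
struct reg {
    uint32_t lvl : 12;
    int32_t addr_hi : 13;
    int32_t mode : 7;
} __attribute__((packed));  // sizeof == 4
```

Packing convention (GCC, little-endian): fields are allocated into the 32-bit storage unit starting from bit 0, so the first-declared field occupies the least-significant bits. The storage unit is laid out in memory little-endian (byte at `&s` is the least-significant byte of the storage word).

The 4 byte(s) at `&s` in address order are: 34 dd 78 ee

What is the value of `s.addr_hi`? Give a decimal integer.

1933

[0]=0x34 [1]=0xdd [2]=0x78 [3]=0xee (little-endian) → word 0xee78dd34
lvl [0+:12] = (word>>0) & 0xfff = 3380
addr_hi [12+:13] = (word>>12) & 0x1fff = 1933  ←
mode [25+:7] = (word>>25) & 0x7f = 119
addr_hi signed 13b, MSB=0: value = 1933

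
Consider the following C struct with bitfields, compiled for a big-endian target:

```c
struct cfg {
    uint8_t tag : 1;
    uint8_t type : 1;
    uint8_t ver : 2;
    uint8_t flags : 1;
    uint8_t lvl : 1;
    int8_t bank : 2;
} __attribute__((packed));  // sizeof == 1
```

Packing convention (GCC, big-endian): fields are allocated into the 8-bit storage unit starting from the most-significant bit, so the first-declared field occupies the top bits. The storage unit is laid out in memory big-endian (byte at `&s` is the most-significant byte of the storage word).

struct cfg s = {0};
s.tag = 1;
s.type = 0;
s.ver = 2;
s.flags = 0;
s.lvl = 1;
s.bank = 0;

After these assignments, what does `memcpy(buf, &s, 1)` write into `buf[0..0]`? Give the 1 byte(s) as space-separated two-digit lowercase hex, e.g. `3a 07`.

tag (1b) val=1 bits=0x1 at bit 7: 0x80
type (1b) val=0 bits=0x0 at bit 6: 0x80
ver (2b) val=2 bits=0x2 at bit 4: 0xa0
flags (1b) val=0 bits=0x0 at bit 3: 0xa0
lvl (1b) val=1 bits=0x1 at bit 2: 0xa4
bank (2b) val=0 bits=0x0 at bit 0: 0xa4
word = 0xa4 → big-endian bytes:
  [0]=0xa4

a4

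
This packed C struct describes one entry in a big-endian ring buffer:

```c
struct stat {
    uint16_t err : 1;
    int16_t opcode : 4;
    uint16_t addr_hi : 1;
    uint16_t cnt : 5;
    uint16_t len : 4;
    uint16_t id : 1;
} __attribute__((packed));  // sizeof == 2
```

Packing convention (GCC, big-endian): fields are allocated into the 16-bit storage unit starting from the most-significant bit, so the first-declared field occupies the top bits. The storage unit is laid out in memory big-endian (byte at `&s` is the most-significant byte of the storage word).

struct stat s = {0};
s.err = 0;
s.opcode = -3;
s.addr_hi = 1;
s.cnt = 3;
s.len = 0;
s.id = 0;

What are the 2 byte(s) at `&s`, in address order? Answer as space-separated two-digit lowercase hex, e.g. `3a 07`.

6c 60

[15+:1] err=0 & 0x1 = 0x0; word=0x0000
[11+:4] opcode=-3 & 0xf = 0xd; word=0x6800
[10+:1] addr_hi=1 & 0x1 = 0x1; word=0x6c00
[5+:5] cnt=3 & 0x1f = 0x3; word=0x6c60
[1+:4] len=0 & 0xf = 0x0; word=0x6c60
[0+:1] id=0 & 0x1 = 0x0; word=0x6c60
word = 0x6c60 → big-endian bytes:
  [0]=0x6c  [1]=0x60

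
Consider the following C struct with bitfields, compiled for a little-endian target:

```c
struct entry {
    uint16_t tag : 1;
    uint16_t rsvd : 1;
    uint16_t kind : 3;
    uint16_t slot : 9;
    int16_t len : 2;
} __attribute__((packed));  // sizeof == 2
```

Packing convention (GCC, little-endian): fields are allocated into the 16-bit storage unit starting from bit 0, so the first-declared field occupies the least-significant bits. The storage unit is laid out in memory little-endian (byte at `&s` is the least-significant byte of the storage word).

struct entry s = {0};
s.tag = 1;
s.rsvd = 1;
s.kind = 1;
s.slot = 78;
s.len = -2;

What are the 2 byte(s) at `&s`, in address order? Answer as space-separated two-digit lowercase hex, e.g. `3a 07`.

tag:1 = 1 → 0x1 << 0 → word 0x0001
rsvd:1 = 1 → 0x1 << 1 → word 0x0003
kind:3 = 1 → 0x1 << 2 → word 0x0007
slot:9 = 78 → 0x4e << 5 → word 0x09c7
len:2 = -2 → 0x2 << 14 → word 0x89c7
word = 0x89c7 → little-endian bytes:
  [0]=0xc7  [1]=0x89

c7 89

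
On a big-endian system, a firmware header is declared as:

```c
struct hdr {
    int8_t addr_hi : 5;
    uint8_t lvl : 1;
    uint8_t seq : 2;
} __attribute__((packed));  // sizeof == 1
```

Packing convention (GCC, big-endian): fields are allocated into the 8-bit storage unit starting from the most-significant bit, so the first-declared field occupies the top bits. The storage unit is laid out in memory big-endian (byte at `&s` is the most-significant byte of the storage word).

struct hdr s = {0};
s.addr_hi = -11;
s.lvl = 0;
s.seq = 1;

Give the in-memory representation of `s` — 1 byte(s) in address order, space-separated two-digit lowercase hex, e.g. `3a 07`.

a9

addr_hi (5b) val=-11 bits=0x15 at bit 3: 0xa8
lvl (1b) val=0 bits=0x0 at bit 2: 0xa8
seq (2b) val=1 bits=0x1 at bit 0: 0xa9
word = 0xa9 → big-endian bytes:
  [0]=0xa9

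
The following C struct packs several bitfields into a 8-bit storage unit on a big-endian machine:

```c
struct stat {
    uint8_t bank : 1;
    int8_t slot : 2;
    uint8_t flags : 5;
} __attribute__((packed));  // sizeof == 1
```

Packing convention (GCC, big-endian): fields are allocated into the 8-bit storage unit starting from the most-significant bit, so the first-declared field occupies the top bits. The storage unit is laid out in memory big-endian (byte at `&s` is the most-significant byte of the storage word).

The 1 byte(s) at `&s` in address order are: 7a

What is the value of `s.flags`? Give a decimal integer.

[0]=0x7a (big-endian) → word 0x7a
bank:1 @ bit 7 → (0x7a>>7)&0x1 = 0x0
slot:2 @ bit 5 → (0x7a>>5)&0x3 = 0x3
flags:5 @ bit 0 → (0x7a>>0)&0x1f = 0x1a  ←

26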